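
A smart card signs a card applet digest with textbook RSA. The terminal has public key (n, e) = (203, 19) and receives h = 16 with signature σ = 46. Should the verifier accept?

Squares mod 203: σ^1≡46, σ^2≡86, σ^4≡88, σ^8≡30, σ^16≡88
19 = 16 + 2 + 1, so σ^19 ≡ 88·86·46 ≡ 186 (mod 203)
σ^19 mod 203 = 186, but h = 16.

reject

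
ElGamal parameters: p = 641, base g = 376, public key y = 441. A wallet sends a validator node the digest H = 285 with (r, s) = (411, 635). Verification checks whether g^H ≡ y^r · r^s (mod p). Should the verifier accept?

Left side g^H mod p:
376^285 mod 641 = 431
Right side y^r · r^s mod p:
441^411 mod 641 = 159
411^635 mod 641 = 168
159·168 = 26712 ≡ 431 (mod 641)
431 ≡ 431 (mod 641), so the signature is genuine.

accept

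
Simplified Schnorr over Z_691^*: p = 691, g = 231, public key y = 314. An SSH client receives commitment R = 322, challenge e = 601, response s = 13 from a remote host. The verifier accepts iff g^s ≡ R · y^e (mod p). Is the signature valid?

valid

g^s mod p:
231^2 = 53361 ≡ 154
231^4 ≡ 154^2 = 23716 ≡ 222
231^8 ≡ 222^2 = 49284 ≡ 223
13 = 8 + 4 + 1, so 231^13 ≡ 223·222·231 ≡ 527 (mod 691)
R · y^e mod p:
314^2 = 98596 ≡ 474
314^4 ≡ 474^2 = 224676 ≡ 101
314^8 ≡ 101^2 = 10201 ≡ 527
314^16 ≡ 527^2 = 277729 ≡ 638
314^32 ≡ 638^2 = 407044 ≡ 45
314^64 ≡ 45^2 = 2025 ≡ 643
314^128 ≡ 643^2 = 413449 ≡ 231
314^256 ≡ 231^2 = 53361 ≡ 154
314^512 ≡ 154^2 = 23716 ≡ 222
601 = 512 + 64 + 16 + 8 + 1, so 314^601 ≡ 222·643·638·527·314 ≡ 154 (mod 691)
322·154 = 49588 ≡ 527 (mod 691)
527 ≡ 527 (mod 691); signature holds.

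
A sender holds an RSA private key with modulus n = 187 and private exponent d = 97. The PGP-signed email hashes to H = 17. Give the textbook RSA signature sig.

85

H^2 ≡ 17^2 = 289 ≡ 102
H^4 ≡ 102^2 = 10404 ≡ 119
H^8 ≡ 119^2 = 14161 ≡ 136
H^16 ≡ 136^2 = 18496 ≡ 170
H^32 ≡ 170^2 = 28900 ≡ 102
H^64 ≡ 102^2 = 10404 ≡ 119
97 = 64 + 32 + 1, so H^97 ≡ 119·102·17 ≡ 85 (mod 187)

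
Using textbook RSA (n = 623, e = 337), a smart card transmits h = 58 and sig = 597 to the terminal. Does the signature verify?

verifies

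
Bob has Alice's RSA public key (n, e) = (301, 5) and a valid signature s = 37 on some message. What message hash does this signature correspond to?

Squares mod 301: s^1≡37, s^2≡165, s^4≡135
5 = 4 + 1, so s^5 ≡ 135·37 ≡ 179 (mod 301)

179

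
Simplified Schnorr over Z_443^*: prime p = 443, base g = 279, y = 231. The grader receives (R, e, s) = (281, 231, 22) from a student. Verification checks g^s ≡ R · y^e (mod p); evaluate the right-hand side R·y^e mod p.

231^2 = 53361 ≡ 201
231^4 ≡ 201^2 = 40401 ≡ 88
231^8 ≡ 88^2 = 7744 ≡ 213
231^16 ≡ 213^2 = 45369 ≡ 183
231^32 ≡ 183^2 = 33489 ≡ 264
231^64 ≡ 264^2 = 69696 ≡ 145
231^128 ≡ 145^2 = 21025 ≡ 204
231 = 128 + 64 + 32 + 4 + 2 + 1, so 231^231 ≡ 204·145·264·88·201·231 ≡ 285 (mod 443)
R · y^e ≡ 281·285 = 80085 ≡ 345 (mod 443)

345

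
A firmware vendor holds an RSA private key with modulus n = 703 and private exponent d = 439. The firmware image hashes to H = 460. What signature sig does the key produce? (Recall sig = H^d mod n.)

234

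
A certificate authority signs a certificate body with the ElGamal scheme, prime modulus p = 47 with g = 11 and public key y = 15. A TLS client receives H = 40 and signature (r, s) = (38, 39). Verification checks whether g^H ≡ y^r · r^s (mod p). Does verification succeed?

fails

Left side g^H mod p:
11^2 = 121 ≡ 27
11^4 ≡ 27^2 = 729 ≡ 24
11^8 ≡ 24^2 = 576 ≡ 12
11^16 ≡ 12^2 = 144 ≡ 3
11^32 ≡ 3^2 = 9
40 = 32 + 8, so 11^40 ≡ 9·12 ≡ 14 (mod 47)
Right side y^r · r^s mod p:
15^2 = 225 ≡ 37
15^4 ≡ 37^2 = 1369 ≡ 6
15^8 ≡ 6^2 = 36
15^16 ≡ 36^2 = 1296 ≡ 27
15^32 ≡ 27^2 = 729 ≡ 24
38 = 32 + 4 + 2, so 15^38 ≡ 24·6·37 ≡ 17 (mod 47)
38^2 = 1444 ≡ 34
38^4 ≡ 34^2 = 1156 ≡ 28
38^8 ≡ 28^2 = 784 ≡ 32
38^16 ≡ 32^2 = 1024 ≡ 37
38^32 ≡ 37^2 = 1369 ≡ 6
39 = 32 + 4 + 2 + 1, so 38^39 ≡ 6·28·34·38 ≡ 10 (mod 47)
17·10 = 170 ≡ 29 (mod 47)
14 ≠ 29, so verification fails.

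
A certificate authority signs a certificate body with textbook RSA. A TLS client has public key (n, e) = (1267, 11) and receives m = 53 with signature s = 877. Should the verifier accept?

accept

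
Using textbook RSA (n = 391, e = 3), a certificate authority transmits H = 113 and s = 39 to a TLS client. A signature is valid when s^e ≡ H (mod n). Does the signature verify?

does not verify

s^3 mod 391 = 278
The recovered value 278 does not match the digest 113.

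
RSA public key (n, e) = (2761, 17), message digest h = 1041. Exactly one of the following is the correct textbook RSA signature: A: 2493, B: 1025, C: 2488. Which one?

Candidate A: Squares mod 2761: 2493^1≡2493, 2493^2≡38, 2493^4≡1444, 2493^8≡581, 2493^16≡719; 17 = 16 + 1, so 2493^17 ≡ 719·2493 ≡ 578 (mod 2761)
Candidate B: Squares mod 2761: 1025^1≡1025, 1025^2≡1445, 1025^4≡709, 1025^8≡179, 1025^16≡1670; 17 = 16 + 1, so 1025^17 ≡ 1670·1025 ≡ 2691 (mod 2761)
Candidate C: Squares mod 2761: 2488^1≡2488, 2488^2≡2743, 2488^4≡324, 2488^8≡58, 2488^16≡603; 17 = 16 + 1, so 2488^17 ≡ 603·2488 ≡ 1041 (mod 2761)
  → matches h = 1041

C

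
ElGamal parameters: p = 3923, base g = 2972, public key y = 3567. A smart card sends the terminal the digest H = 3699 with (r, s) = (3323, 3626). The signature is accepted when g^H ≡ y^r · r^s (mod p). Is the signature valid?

Left side g^H mod p:
Squares mod 3923: 2972^1≡2972, 2972^2≡2111, 2972^4≡3716, 2972^8≡3619, 2972^16≡2187, 2972^32≡832, 2972^64≡1776, 2972^128≡84, 2972^256≡3133, 2972^512≡343, 2972^1024≡3882, 2972^2048≡1681
3699 = 2048 + 1024 + 512 + 64 + 32 + 16 + 2 + 1, so 2972^3699 ≡ 1681·3882·343·1776·832·2187·2111·2972 ≡ 3117 (mod 3923)
Right side y^r · r^s mod p:
Squares mod 3923: 3567^1≡3567, 3567^2≡1200, 3567^4≡259, 3567^8≡390, 3567^16≡3026, 3567^32≡394, 3567^64≡2239, 3567^128≡3450, 3567^256≡118, 3567^512≡2155, 3567^1024≡3116, 3567^2048≡31
3323 = 2048 + 1024 + 128 + 64 + 32 + 16 + 8 + 2 + 1, so 3567^3323 ≡ 31·3116·3450·2239·394·3026·390·1200·3567 ≡ 3338 (mod 3923)
Squares mod 3923: 3323^1≡3323, 3323^2≡3007, 3323^4≡3457, 3323^8≡1391, 3323^16≡842, 3323^32≡2824, 3323^64≡3440, 3323^128≡1832, 3323^256≡2059, 3323^512≡2641, 3323^1024≡3710, 3323^2048≡2216
3626 = 2048 + 1024 + 512 + 32 + 8 + 2, so 3323^3626 ≡ 2216·3710·2641·2824·1391·3007 ≡ 463 (mod 3923)
3338·463 = 1545494 ≡ 3755 (mod 3923)
3117 ≠ 3755, so verification fails.

invalid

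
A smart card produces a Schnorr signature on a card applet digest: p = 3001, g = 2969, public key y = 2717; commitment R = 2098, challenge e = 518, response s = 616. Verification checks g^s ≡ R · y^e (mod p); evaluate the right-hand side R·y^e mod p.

2717^2 = 7382089 ≡ 2630
2717^4 ≡ 2630^2 = 6916900 ≡ 2596
2717^8 ≡ 2596^2 = 6739216 ≡ 1971
2717^16 ≡ 1971^2 = 3884841 ≡ 1547
2717^32 ≡ 1547^2 = 2393209 ≡ 1412
2717^64 ≡ 1412^2 = 1993744 ≡ 1080
2717^128 ≡ 1080^2 = 1166400 ≡ 2012
2717^256 ≡ 2012^2 = 4048144 ≡ 2796
2717^512 ≡ 2796^2 = 7817616 ≡ 11
518 = 512 + 4 + 2, so 2717^518 ≡ 11·2596·2630 ≡ 2255 (mod 3001)
R · y^e ≡ 2098·2255 = 4730990 ≡ 1414 (mod 3001)

1414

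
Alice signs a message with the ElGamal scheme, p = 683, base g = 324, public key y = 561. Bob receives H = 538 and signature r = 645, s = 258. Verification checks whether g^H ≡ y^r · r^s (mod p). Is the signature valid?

Left side g^H mod p:
324^538 mod 683 = 221
Right side y^r · r^s mod p:
561^645 mod 683 = 611
645^258 mod 683 = 291
611·291 = 177801 ≡ 221 (mod 683)
221 ≡ 221 (mod 683), so the signature is genuine.

valid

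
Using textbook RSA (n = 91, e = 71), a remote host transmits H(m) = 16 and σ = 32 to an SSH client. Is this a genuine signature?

forged

Squares mod 91: σ^1≡32, σ^2≡23, σ^4≡74, σ^8≡16, σ^16≡74, σ^32≡16, σ^64≡74
71 = 64 + 4 + 2 + 1, so σ^71 ≡ 74·74·23·32 ≡ 37 (mod 91)
The recovered value 37 does not match the digest 16.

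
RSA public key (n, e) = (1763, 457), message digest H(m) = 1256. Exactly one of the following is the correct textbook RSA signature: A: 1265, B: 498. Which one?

Candidate A: 1265^2 = 1600225 ≡ 1184; 1265^4 ≡ 1184^2 = 1401856 ≡ 271; 1265^8 ≡ 271^2 = 73441 ≡ 1158; 1265^16 ≡ 1158^2 = 1340964 ≡ 1084; 1265^32 ≡ 1084^2 = 1175056 ≡ 898; 1265^64 ≡ 898^2 = 806404 ≡ 713; 1265^128 ≡ 713^2 = 508369 ≡ 625; 1265^256 ≡ 625^2 = 390625 ≡ 1002; 457 = 256 + 128 + 64 + 8 + 1, so 1265^457 ≡ 1002·625·713·1158·1265 ≡ 507 (mod 1763)
Candidate B: 498^2 = 248004 ≡ 1184; 498^4 ≡ 1184^2 = 1401856 ≡ 271; 498^8 ≡ 271^2 = 73441 ≡ 1158; 498^16 ≡ 1158^2 = 1340964 ≡ 1084; 498^32 ≡ 1084^2 = 1175056 ≡ 898; 498^64 ≡ 898^2 = 806404 ≡ 713; 498^128 ≡ 713^2 = 508369 ≡ 625; 498^256 ≡ 625^2 = 390625 ≡ 1002; 457 = 256 + 128 + 64 + 8 + 1, so 498^457 ≡ 1002·625·713·1158·498 ≡ 1256 (mod 1763)
  → matches H(m) = 1256

B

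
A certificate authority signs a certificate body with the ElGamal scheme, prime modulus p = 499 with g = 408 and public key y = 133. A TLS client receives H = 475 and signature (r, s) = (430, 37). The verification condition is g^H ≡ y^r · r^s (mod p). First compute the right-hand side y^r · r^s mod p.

133^430 mod 499 = 158
430^37 mod 499 = 301
y^r · r^s ≡ 158·301 = 47558 ≡ 153 (mod 499)

153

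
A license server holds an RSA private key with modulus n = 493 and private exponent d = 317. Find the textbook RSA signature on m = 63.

Squares mod 493: m^1≡63, m^2≡25, m^4≡132, m^8≡169, m^16≡460, m^32≡103, m^64≡256, m^128≡460, m^256≡103
317 = 256 + 32 + 16 + 8 + 4 + 1, so m^317 ≡ 103·103·460·169·132·63 ≡ 439 (mod 493)

439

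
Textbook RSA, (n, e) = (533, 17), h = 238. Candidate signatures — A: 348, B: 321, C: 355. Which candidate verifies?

A

Candidate A: 348^17 mod 533 = 238
  → matches h = 238
Candidate B: 321^17 mod 533 = 380
Candidate C: 355^17 mod 533 = 478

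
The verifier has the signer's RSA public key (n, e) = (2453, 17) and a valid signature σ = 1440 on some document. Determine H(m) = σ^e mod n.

1726

σ^17 mod 2453 = 1726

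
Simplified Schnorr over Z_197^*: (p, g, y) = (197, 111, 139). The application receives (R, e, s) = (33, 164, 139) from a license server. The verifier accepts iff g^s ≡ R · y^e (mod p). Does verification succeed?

fails

g^s mod p:
Squares mod 197: 111^1≡111, 111^2≡107, 111^4≡23, 111^8≡135, 111^16≡101, 111^32≡154, 111^64≡76, 111^128≡63
139 = 128 + 8 + 2 + 1, so 111^139 ≡ 63·135·107·111 ≡ 165 (mod 197)
R · y^e mod p:
Squares mod 197: 139^1≡139, 139^2≡15, 139^4≡28, 139^8≡193, 139^16≡16, 139^32≡59, 139^64≡132, 139^128≡88
164 = 128 + 32 + 4, so 139^164 ≡ 88·59·28 ≡ 187 (mod 197)
33·187 = 6171 ≡ 64 (mod 197)
165 ≠ 64; the check fails.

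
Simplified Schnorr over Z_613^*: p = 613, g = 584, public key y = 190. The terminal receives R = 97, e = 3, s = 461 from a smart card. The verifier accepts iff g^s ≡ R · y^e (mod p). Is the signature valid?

g^s mod p:
584^2 = 341056 ≡ 228
584^4 ≡ 228^2 = 51984 ≡ 492
584^8 ≡ 492^2 = 242064 ≡ 542
584^16 ≡ 542^2 = 293764 ≡ 137
584^32 ≡ 137^2 = 18769 ≡ 379
584^64 ≡ 379^2 = 143641 ≡ 199
584^128 ≡ 199^2 = 39601 ≡ 369
584^256 ≡ 369^2 = 136161 ≡ 75
461 = 256 + 128 + 64 + 8 + 4 + 1, so 584^461 ≡ 75·369·199·542·492·584 ≡ 228 (mod 613)
R · y^e mod p:
190^2 = 36100 ≡ 546
3 = 2 + 1, so 190^3 ≡ 546·190 ≡ 143 (mod 613)
97·143 = 13871 ≡ 385 (mod 613)
228 ≠ 385; the check fails.

invalid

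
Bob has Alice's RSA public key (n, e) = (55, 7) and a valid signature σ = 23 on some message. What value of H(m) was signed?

σ^2 ≡ 23^2 = 529 ≡ 34
σ^4 ≡ 34^2 = 1156 ≡ 1
7 = 4 + 2 + 1, so σ^7 ≡ 1·34·23 ≡ 12 (mod 55)

12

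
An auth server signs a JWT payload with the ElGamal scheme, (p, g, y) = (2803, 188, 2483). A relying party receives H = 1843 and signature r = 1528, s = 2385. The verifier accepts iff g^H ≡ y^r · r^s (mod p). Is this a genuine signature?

genuine

Left side g^H mod p:
188^2 = 35344 ≡ 1708
188^4 ≡ 1708^2 = 2917264 ≡ 2144
188^8 ≡ 2144^2 = 4596736 ≡ 2619
188^16 ≡ 2619^2 = 6859161 ≡ 220
188^32 ≡ 220^2 = 48400 ≡ 749
188^64 ≡ 749^2 = 561001 ≡ 401
188^128 ≡ 401^2 = 160801 ≡ 1030
188^256 ≡ 1030^2 = 1060900 ≡ 1366
188^512 ≡ 1366^2 = 1865956 ≡ 1961
188^1024 ≡ 1961^2 = 3845521 ≡ 2608
1843 = 1024 + 512 + 256 + 32 + 16 + 2 + 1, so 188^1843 ≡ 2608·1961·1366·749·220·1708·188 ≡ 59 (mod 2803)
Right side y^r · r^s mod p:
2483^2 = 6165289 ≡ 1492
2483^4 ≡ 1492^2 = 2226064 ≡ 482
2483^8 ≡ 482^2 = 232324 ≡ 2478
2483^16 ≡ 2478^2 = 6140484 ≡ 1914
2483^32 ≡ 1914^2 = 3663396 ≡ 2678
2483^64 ≡ 2678^2 = 7171684 ≡ 1610
2483^128 ≡ 1610^2 = 2592100 ≡ 2128
2483^256 ≡ 2128^2 = 4528384 ≡ 1539
2483^512 ≡ 1539^2 = 2368521 ≡ 2789
2483^1024 ≡ 2789^2 = 7778521 ≡ 196
1528 = 1024 + 256 + 128 + 64 + 32 + 16 + 8, so 2483^1528 ≡ 196·1539·2128·1610·2678·1914·2478 ≡ 1535 (mod 2803)
1528^2 = 2334784 ≡ 2688
1528^4 ≡ 2688^2 = 7225344 ≡ 2013
1528^8 ≡ 2013^2 = 4052169 ≡ 1834
1528^16 ≡ 1834^2 = 3363556 ≡ 2759
1528^32 ≡ 2759^2 = 7612081 ≡ 1936
1528^64 ≡ 1936^2 = 3748096 ≡ 485
1528^128 ≡ 485^2 = 235225 ≡ 2576
1528^256 ≡ 2576^2 = 6635776 ≡ 1075
1528^512 ≡ 1075^2 = 1155625 ≡ 789
1528^1024 ≡ 789^2 = 622521 ≡ 255
1528^2048 ≡ 255^2 = 65025 ≡ 556
2385 = 2048 + 256 + 64 + 16 + 1, so 1528^2385 ≡ 556·1075·485·2759·1528 ≡ 2478 (mod 2803)
1535·2478 = 3803730 ≡ 59 (mod 2803)
59 ≡ 59 (mod 2803), so the signature is genuine.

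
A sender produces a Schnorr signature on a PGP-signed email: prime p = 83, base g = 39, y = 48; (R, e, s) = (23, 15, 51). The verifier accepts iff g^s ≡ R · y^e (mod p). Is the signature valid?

invalid

g^s mod p:
39^51 mod 83 = 50
R · y^e mod p:
48^15 mod 83 = 12
23·12 = 276 ≡ 27 (mod 83)
50 ≠ 27; the check fails.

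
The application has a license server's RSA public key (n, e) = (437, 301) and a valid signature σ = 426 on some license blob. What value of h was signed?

312

σ^2 ≡ 426^2 = 181476 ≡ 121
σ^4 ≡ 121^2 = 14641 ≡ 220
σ^8 ≡ 220^2 = 48400 ≡ 330
σ^16 ≡ 330^2 = 108900 ≡ 87
σ^32 ≡ 87^2 = 7569 ≡ 140
σ^64 ≡ 140^2 = 19600 ≡ 372
σ^128 ≡ 372^2 = 138384 ≡ 292
σ^256 ≡ 292^2 = 85264 ≡ 49
301 = 256 + 32 + 8 + 4 + 1, so σ^301 ≡ 49·140·330·220·426 ≡ 312 (mod 437)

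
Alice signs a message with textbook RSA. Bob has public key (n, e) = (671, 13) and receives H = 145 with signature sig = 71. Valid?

no

sig^2 ≡ 71^2 = 5041 ≡ 344
sig^4 ≡ 344^2 = 118336 ≡ 240
sig^8 ≡ 240^2 = 57600 ≡ 565
13 = 8 + 4 + 1, so sig^13 ≡ 565·240·71 ≡ 92 (mod 671)
sig^13 mod 671 = 92, but H = 145.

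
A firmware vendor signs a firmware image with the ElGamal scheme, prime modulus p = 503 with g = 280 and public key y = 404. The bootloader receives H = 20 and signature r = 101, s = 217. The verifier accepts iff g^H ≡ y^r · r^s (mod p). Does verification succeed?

passes

Left side g^H mod p:
Squares mod 503: 280^1≡280, 280^2≡435, 280^4≡97, 280^8≡355, 280^16≡275
20 = 16 + 4, so 280^20 ≡ 275·97 ≡ 16 (mod 503)
Right side y^r · r^s mod p:
Squares mod 503: 404^1≡404, 404^2≡244, 404^4≡182, 404^8≡429, 404^16≡446, 404^32≡231, 404^64≡43
101 = 64 + 32 + 4 + 1, so 404^101 ≡ 43·231·182·404 ≡ 139 (mod 503)
Squares mod 503: 101^1≡101, 101^2≡141, 101^4≡264, 101^8≡282, 101^16≡50, 101^32≡488, 101^64≡225, 101^128≡325
217 = 128 + 64 + 16 + 8 + 1, so 101^217 ≡ 325·225·50·282·101 ≡ 210 (mod 503)
139·210 = 29190 ≡ 16 (mod 503)
16 ≡ 16 (mod 503), so the signature is genuine.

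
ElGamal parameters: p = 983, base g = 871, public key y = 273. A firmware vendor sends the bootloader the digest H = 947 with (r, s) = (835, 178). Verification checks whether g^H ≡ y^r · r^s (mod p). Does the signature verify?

Left side g^H mod p:
871^947 mod 983 = 219
Right side y^r · r^s mod p:
273^835 mod 983 = 397
835^178 mod 983 = 575
397·575 = 228275 ≡ 219 (mod 983)
219 ≡ 219 (mod 983), so the signature is genuine.

verifies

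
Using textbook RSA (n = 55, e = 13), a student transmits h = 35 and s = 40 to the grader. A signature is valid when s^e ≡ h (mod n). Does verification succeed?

s^2 ≡ 40^2 = 1600 ≡ 5
s^4 ≡ 5^2 = 25
s^8 ≡ 25^2 = 625 ≡ 20
13 = 8 + 4 + 1, so s^13 ≡ 20·25·40 ≡ 35 (mod 55)
s^13 mod 55 = 35 matches h.

passes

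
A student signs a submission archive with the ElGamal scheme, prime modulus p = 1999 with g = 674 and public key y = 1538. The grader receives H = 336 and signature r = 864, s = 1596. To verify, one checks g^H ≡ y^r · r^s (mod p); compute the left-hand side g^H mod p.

Squares mod 1999: 674^1≡674, 674^2≡503, 674^4≡1135, 674^8≡869, 674^16≡1538, 674^32≡627, 674^64≡1325, 674^128≡503, 674^256≡1135
336 = 256 + 64 + 16, so 674^336 ≡ 1135·1325·1538 ≡ 808 (mod 1999)

808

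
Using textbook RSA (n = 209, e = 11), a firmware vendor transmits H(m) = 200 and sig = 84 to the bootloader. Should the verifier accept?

Squares mod 209: sig^1≡84, sig^2≡159, sig^4≡201, sig^8≡64
11 = 8 + 2 + 1, so sig^11 ≡ 64·159·84 ≡ 183 (mod 209)
sig^11 mod 209 = 183, but H(m) = 200.

reject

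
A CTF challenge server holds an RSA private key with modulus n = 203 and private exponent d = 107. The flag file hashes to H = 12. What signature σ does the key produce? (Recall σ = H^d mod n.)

Squares mod 203: H^1≡12, H^2≡144, H^4≡30, H^8≡88, H^16≡30, H^32≡88, H^64≡30
107 = 64 + 32 + 8 + 2 + 1, so H^107 ≡ 30·88·88·144·12 ≡ 17 (mod 203)

17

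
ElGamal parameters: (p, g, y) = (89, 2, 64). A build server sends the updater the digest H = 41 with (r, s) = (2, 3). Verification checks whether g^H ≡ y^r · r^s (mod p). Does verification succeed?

Left side g^H mod p:
Squares mod 89: 2^1≡2, 2^2≡4, 2^4≡16, 2^8≡78, 2^16≡32, 2^32≡45
41 = 32 + 8 + 1, so 2^41 ≡ 45·78·2 ≡ 78 (mod 89)
Right side y^r · r^s mod p:
Squares mod 89: 64^1≡64, 64^2≡2
64^2 ≡ 2 (mod 89)
Squares mod 89: 2^1≡2, 2^2≡4
3 = 2 + 1, so 2^3 ≡ 4·2 ≡ 8 (mod 89)
2·8 = 16 ≡ 16 (mod 89)
78 ≠ 16, so verification fails.

fails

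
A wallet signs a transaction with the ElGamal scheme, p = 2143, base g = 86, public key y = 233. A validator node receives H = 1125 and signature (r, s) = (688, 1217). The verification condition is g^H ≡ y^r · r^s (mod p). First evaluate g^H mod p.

92

Squares mod 2143: 86^1≡86, 86^2≡967, 86^4≡741, 86^8≡473, 86^16≡857, 86^32≡1543, 86^64≡2119, 86^128≡576, 86^256≡1754, 86^512≡1311, 86^1024≡35
1125 = 1024 + 64 + 32 + 4 + 1, so 86^1125 ≡ 35·2119·1543·741·86 ≡ 92 (mod 2143)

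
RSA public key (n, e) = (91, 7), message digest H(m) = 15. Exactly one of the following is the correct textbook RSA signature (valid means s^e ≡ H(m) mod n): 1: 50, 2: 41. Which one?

1

Candidate 1: 50^2 = 2500 ≡ 43; 50^4 ≡ 43^2 = 1849 ≡ 29; 7 = 4 + 2 + 1, so 50^7 ≡ 29·43·50 ≡ 15 (mod 91)
  → matches H(m) = 15
Candidate 2: 41^2 = 1681 ≡ 43; 41^4 ≡ 43^2 = 1849 ≡ 29; 7 = 4 + 2 + 1, so 41^7 ≡ 29·43·41 ≡ 76 (mod 91)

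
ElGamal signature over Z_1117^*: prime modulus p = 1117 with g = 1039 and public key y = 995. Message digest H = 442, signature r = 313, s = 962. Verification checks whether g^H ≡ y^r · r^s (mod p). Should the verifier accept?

reject

Left side g^H mod p:
Squares mod 1117: 1039^1≡1039, 1039^2≡499, 1039^4≡1027, 1039^8≡281, 1039^16≡771, 1039^32≡197, 1039^64≡831, 1039^128≡255, 1039^256≡239
442 = 256 + 128 + 32 + 16 + 8 + 2, so 1039^442 ≡ 239·255·197·771·281·499 ≡ 362 (mod 1117)
Right side y^r · r^s mod p:
Squares mod 1117: 995^1≡995, 995^2≡363, 995^4≡1080, 995^8≡252, 995^16≡952, 995^32≡417, 995^64≡754, 995^128≡1080, 995^256≡252
313 = 256 + 32 + 16 + 8 + 1, so 995^313 ≡ 252·417·952·252·995 ≡ 723 (mod 1117)
Squares mod 1117: 313^1≡313, 313^2≡790, 313^4≡814, 313^8≡215, 313^16≡428, 313^32≡1113, 313^64≡16, 313^128≡256, 313^256≡750, 313^512≡649
962 = 512 + 256 + 128 + 64 + 2, so 313^962 ≡ 649·750·256·16·790 ≡ 633 (mod 1117)
723·633 = 457659 ≡ 806 (mod 1117)
362 ≠ 806, so verification fails.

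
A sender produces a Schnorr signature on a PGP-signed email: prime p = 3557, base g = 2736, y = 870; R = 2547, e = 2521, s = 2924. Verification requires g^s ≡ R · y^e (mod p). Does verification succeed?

fails

g^s mod p:
2736^2 = 7485696 ≡ 1768
2736^4 ≡ 1768^2 = 3125824 ≡ 2778
2736^8 ≡ 2778^2 = 7717284 ≡ 2151
2736^16 ≡ 2151^2 = 4626801 ≡ 2701
2736^32 ≡ 2701^2 = 7295401 ≡ 3551
2736^64 ≡ 3551^2 = 12609601 ≡ 36
2736^128 ≡ 36^2 = 1296
2736^256 ≡ 1296^2 = 1679616 ≡ 712
2736^512 ≡ 712^2 = 506944 ≡ 1850
2736^1024 ≡ 1850^2 = 3422500 ≡ 666
2736^2048 ≡ 666^2 = 443556 ≡ 2488
2924 = 2048 + 512 + 256 + 64 + 32 + 8 + 4, so 2736^2924 ≡ 2488·1850·712·36·3551·2151·2778 ≡ 1204 (mod 3557)
R · y^e mod p:
870^2 = 756900 ≡ 2816
870^4 ≡ 2816^2 = 7929856 ≡ 1303
870^8 ≡ 1303^2 = 1697809 ≡ 1120
870^16 ≡ 1120^2 = 1254400 ≡ 2336
870^32 ≡ 2336^2 = 5456896 ≡ 458
870^64 ≡ 458^2 = 209764 ≡ 3458
870^128 ≡ 3458^2 = 11957764 ≡ 2687
870^256 ≡ 2687^2 = 7219969 ≡ 2816
870^512 ≡ 2816^2 = 7929856 ≡ 1303
870^1024 ≡ 1303^2 = 1697809 ≡ 1120
870^2048 ≡ 1120^2 = 1254400 ≡ 2336
2521 = 2048 + 256 + 128 + 64 + 16 + 8 + 1, so 870^2521 ≡ 2336·2816·2687·3458·2336·1120·870 ≡ 2797 (mod 3557)
2547·2797 = 7123959 ≡ 2845 (mod 3557)
1204 ≠ 2845; the check fails.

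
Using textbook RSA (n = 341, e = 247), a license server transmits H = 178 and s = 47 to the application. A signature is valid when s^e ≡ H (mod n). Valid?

no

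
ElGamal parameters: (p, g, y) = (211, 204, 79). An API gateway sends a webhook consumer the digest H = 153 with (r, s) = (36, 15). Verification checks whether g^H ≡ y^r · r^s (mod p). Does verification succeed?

Left side g^H mod p:
204^2 = 41616 ≡ 49
204^4 ≡ 49^2 = 2401 ≡ 80
204^8 ≡ 80^2 = 6400 ≡ 70
204^16 ≡ 70^2 = 4900 ≡ 47
204^32 ≡ 47^2 = 2209 ≡ 99
204^64 ≡ 99^2 = 9801 ≡ 95
204^128 ≡ 95^2 = 9025 ≡ 163
153 = 128 + 16 + 8 + 1, so 204^153 ≡ 163·47·70·204 ≡ 11 (mod 211)
Right side y^r · r^s mod p:
79^2 = 6241 ≡ 122
79^4 ≡ 122^2 = 14884 ≡ 114
79^8 ≡ 114^2 = 12996 ≡ 125
79^16 ≡ 125^2 = 15625 ≡ 11
79^32 ≡ 11^2 = 121
36 = 32 + 4, so 79^36 ≡ 121·114 ≡ 79 (mod 211)
36^2 = 1296 ≡ 30
36^4 ≡ 30^2 = 900 ≡ 56
36^8 ≡ 56^2 = 3136 ≡ 182
15 = 8 + 4 + 2 + 1, so 36^15 ≡ 182·56·30·36 ≡ 123 (mod 211)
79·123 = 9717 ≡ 11 (mod 211)
11 ≡ 11 (mod 211), so the signature is genuine.

passes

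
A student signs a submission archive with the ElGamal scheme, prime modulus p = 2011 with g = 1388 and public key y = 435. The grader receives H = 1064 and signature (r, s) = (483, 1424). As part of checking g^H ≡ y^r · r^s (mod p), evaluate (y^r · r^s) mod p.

435^2 = 189225 ≡ 191
435^4 ≡ 191^2 = 36481 ≡ 283
435^8 ≡ 283^2 = 80089 ≡ 1660
435^16 ≡ 1660^2 = 2755600 ≡ 530
435^32 ≡ 530^2 = 280900 ≡ 1371
435^64 ≡ 1371^2 = 1879641 ≡ 1367
435^128 ≡ 1367^2 = 1868689 ≡ 470
435^256 ≡ 470^2 = 220900 ≡ 1701
483 = 256 + 128 + 64 + 32 + 2 + 1, so 435^483 ≡ 1701·470·1367·1371·191·435 ≡ 1706 (mod 2011)
483^2 = 233289 ≡ 13
483^4 ≡ 13^2 = 169
483^8 ≡ 169^2 = 28561 ≡ 407
483^16 ≡ 407^2 = 165649 ≡ 747
483^32 ≡ 747^2 = 558009 ≡ 962
483^64 ≡ 962^2 = 925444 ≡ 384
483^128 ≡ 384^2 = 147456 ≡ 653
483^256 ≡ 653^2 = 426409 ≡ 77
483^512 ≡ 77^2 = 5929 ≡ 1907
483^1024 ≡ 1907^2 = 3636649 ≡ 761
1424 = 1024 + 256 + 128 + 16, so 483^1424 ≡ 761·77·653·747 ≡ 146 (mod 2011)
y^r · r^s ≡ 1706·146 = 249076 ≡ 1723 (mod 2011)

1723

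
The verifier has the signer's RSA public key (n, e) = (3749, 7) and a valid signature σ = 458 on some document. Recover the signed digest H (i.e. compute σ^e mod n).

σ^2 ≡ 458^2 = 209764 ≡ 3569
σ^4 ≡ 3569^2 = 12737761 ≡ 2408
7 = 4 + 2 + 1, so σ^7 ≡ 2408·3569·458 ≡ 1528 (mod 3749)

1528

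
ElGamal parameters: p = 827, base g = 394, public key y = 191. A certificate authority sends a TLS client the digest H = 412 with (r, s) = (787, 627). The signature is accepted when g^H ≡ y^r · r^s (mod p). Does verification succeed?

Left side g^H mod p:
394^2 = 155236 ≡ 587
394^4 ≡ 587^2 = 344569 ≡ 537
394^8 ≡ 537^2 = 288369 ≡ 573
394^16 ≡ 573^2 = 328329 ≡ 10
394^32 ≡ 10^2 = 100
394^64 ≡ 100^2 = 10000 ≡ 76
394^128 ≡ 76^2 = 5776 ≡ 814
394^256 ≡ 814^2 = 662596 ≡ 169
412 = 256 + 128 + 16 + 8 + 4, so 394^412 ≡ 169·814·10·573·537 ≡ 615 (mod 827)
Right side y^r · r^s mod p:
191^2 = 36481 ≡ 93
191^4 ≡ 93^2 = 8649 ≡ 379
191^8 ≡ 379^2 = 143641 ≡ 570
191^16 ≡ 570^2 = 324900 ≡ 716
191^32 ≡ 716^2 = 512656 ≡ 743
191^64 ≡ 743^2 = 552049 ≡ 440
191^128 ≡ 440^2 = 193600 ≡ 82
191^256 ≡ 82^2 = 6724 ≡ 108
191^512 ≡ 108^2 = 11664 ≡ 86
787 = 512 + 256 + 16 + 2 + 1, so 191^787 ≡ 86·108·716·93·191 ≡ 108 (mod 827)
787^2 = 619369 ≡ 773
787^4 ≡ 773^2 = 597529 ≡ 435
787^8 ≡ 435^2 = 189225 ≡ 669
787^16 ≡ 669^2 = 447561 ≡ 154
787^32 ≡ 154^2 = 23716 ≡ 560
787^64 ≡ 560^2 = 313600 ≡ 167
787^128 ≡ 167^2 = 27889 ≡ 598
787^256 ≡ 598^2 = 357604 ≡ 340
787^512 ≡ 340^2 = 115600 ≡ 647
627 = 512 + 64 + 32 + 16 + 2 + 1, so 787^627 ≡ 647·167·560·154·773·787 ≡ 518 (mod 827)
108·518 = 55944 ≡ 535 (mod 827)
615 ≠ 535, so verification fails.

fails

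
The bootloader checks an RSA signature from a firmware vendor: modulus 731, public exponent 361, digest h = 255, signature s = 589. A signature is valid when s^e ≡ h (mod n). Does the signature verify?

does not verify

Squares mod 731: s^1≡589, s^2≡427, s^4≡310, s^8≡339, s^16≡154, s^32≡324, s^64≡443, s^128≡341, s^256≡52
361 = 256 + 64 + 32 + 8 + 1, so s^361 ≡ 52·443·324·339·589 ≡ 550 (mod 731)
The recovered value 550 does not match the digest 255.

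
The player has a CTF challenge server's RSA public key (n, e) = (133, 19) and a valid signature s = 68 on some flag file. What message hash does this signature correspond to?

68

s^2 ≡ 68^2 = 4624 ≡ 102
s^4 ≡ 102^2 = 10404 ≡ 30
s^8 ≡ 30^2 = 900 ≡ 102
s^16 ≡ 102^2 = 10404 ≡ 30
19 = 16 + 2 + 1, so s^19 ≡ 30·102·68 ≡ 68 (mod 133)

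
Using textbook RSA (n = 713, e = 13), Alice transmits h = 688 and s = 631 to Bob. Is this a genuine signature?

s^2 ≡ 631^2 = 398161 ≡ 307
s^4 ≡ 307^2 = 94249 ≡ 133
s^8 ≡ 133^2 = 17689 ≡ 577
13 = 8 + 4 + 1, so s^13 ≡ 577·133·631 ≡ 176 (mod 713)
s^13 mod 713 = 176, but h = 688.

forged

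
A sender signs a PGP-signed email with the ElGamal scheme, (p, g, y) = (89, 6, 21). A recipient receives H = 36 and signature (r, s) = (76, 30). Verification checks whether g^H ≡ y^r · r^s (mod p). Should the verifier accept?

reject

Left side g^H mod p:
6^2 = 36
6^4 ≡ 36^2 = 1296 ≡ 50
6^8 ≡ 50^2 = 2500 ≡ 8
6^16 ≡ 8^2 = 64
6^32 ≡ 64^2 = 4096 ≡ 2
36 = 32 + 4, so 6^36 ≡ 2·50 ≡ 11 (mod 89)
Right side y^r · r^s mod p:
21^2 = 441 ≡ 85
21^4 ≡ 85^2 = 7225 ≡ 16
21^8 ≡ 16^2 = 256 ≡ 78
21^16 ≡ 78^2 = 6084 ≡ 32
21^32 ≡ 32^2 = 1024 ≡ 45
21^64 ≡ 45^2 = 2025 ≡ 67
76 = 64 + 8 + 4, so 21^76 ≡ 67·78·16 ≡ 45 (mod 89)
76^2 = 5776 ≡ 80
76^4 ≡ 80^2 = 6400 ≡ 81
76^8 ≡ 81^2 = 6561 ≡ 64
76^16 ≡ 64^2 = 4096 ≡ 2
30 = 16 + 8 + 4 + 2, so 76^30 ≡ 2·64·81·80 ≡ 49 (mod 89)
45·49 = 2205 ≡ 69 (mod 89)
11 ≠ 69, so verification fails.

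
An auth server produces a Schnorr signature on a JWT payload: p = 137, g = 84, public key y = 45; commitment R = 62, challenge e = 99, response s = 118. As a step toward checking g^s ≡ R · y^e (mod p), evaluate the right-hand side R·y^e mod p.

101

45^99 mod 137 = 132
R · y^e ≡ 62·132 = 8184 ≡ 101 (mod 137)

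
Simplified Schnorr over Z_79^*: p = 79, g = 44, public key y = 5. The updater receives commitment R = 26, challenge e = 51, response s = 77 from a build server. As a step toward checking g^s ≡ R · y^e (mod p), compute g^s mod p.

9

Squares mod 79: 44^1≡44, 44^2≡40, 44^4≡20, 44^8≡5, 44^16≡25, 44^32≡72, 44^64≡49
77 = 64 + 8 + 4 + 1, so 44^77 ≡ 49·5·20·44 ≡ 9 (mod 79)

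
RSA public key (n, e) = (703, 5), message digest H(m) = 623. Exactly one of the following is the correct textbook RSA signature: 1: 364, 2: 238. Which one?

1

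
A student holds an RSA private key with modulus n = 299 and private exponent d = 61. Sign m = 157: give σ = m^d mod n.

Squares mod 299: m^1≡157, m^2≡131, m^4≡118, m^8≡170, m^16≡196, m^32≡144
61 = 32 + 16 + 8 + 4 + 1, so m^61 ≡ 144·196·170·118·157 ≡ 274 (mod 299)

274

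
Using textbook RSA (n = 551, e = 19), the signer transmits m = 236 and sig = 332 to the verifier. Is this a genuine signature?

forged

Squares mod 551: sig^1≡332, sig^2≡24, sig^4≡25, sig^8≡74, sig^16≡517
19 = 16 + 2 + 1, so sig^19 ≡ 517·24·332 ≡ 180 (mod 551)
180 ≠ 236, so verification fails.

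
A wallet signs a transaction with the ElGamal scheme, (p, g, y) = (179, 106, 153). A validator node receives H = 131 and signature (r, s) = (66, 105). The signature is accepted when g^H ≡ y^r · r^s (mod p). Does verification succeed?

Left side g^H mod p:
106^2 = 11236 ≡ 138
106^4 ≡ 138^2 = 19044 ≡ 70
106^8 ≡ 70^2 = 4900 ≡ 67
106^16 ≡ 67^2 = 4489 ≡ 14
106^32 ≡ 14^2 = 196 ≡ 17
106^64 ≡ 17^2 = 289 ≡ 110
106^128 ≡ 110^2 = 12100 ≡ 107
131 = 128 + 2 + 1, so 106^131 ≡ 107·138·106 ≡ 20 (mod 179)
Right side y^r · r^s mod p:
153^2 = 23409 ≡ 139
153^4 ≡ 139^2 = 19321 ≡ 168
153^8 ≡ 168^2 = 28224 ≡ 121
153^16 ≡ 121^2 = 14641 ≡ 142
153^32 ≡ 142^2 = 20164 ≡ 116
153^64 ≡ 116^2 = 13456 ≡ 31
66 = 64 + 2, so 153^66 ≡ 31·139 ≡ 13 (mod 179)
66^2 = 4356 ≡ 60
66^4 ≡ 60^2 = 3600 ≡ 20
66^8 ≡ 20^2 = 400 ≡ 42
66^16 ≡ 42^2 = 1764 ≡ 153
66^32 ≡ 153^2 = 23409 ≡ 139
66^64 ≡ 139^2 = 19321 ≡ 168
105 = 64 + 32 + 8 + 1, so 66^105 ≡ 168·139·42·66 ≡ 153 (mod 179)
13·153 = 1989 ≡ 20 (mod 179)
20 ≡ 20 (mod 179), so the signature is genuine.

passes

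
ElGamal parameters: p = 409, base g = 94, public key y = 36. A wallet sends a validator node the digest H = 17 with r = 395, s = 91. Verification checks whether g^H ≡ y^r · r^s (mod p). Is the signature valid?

Left side g^H mod p:
94^2 = 8836 ≡ 247
94^4 ≡ 247^2 = 61009 ≡ 68
94^8 ≡ 68^2 = 4624 ≡ 125
94^16 ≡ 125^2 = 15625 ≡ 83
17 = 16 + 1, so 94^17 ≡ 83·94 ≡ 31 (mod 409)
Right side y^r · r^s mod p:
36^2 = 1296 ≡ 69
36^4 ≡ 69^2 = 4761 ≡ 262
36^8 ≡ 262^2 = 68644 ≡ 341
36^16 ≡ 341^2 = 116281 ≡ 125
36^32 ≡ 125^2 = 15625 ≡ 83
36^64 ≡ 83^2 = 6889 ≡ 345
36^128 ≡ 345^2 = 119025 ≡ 6
36^256 ≡ 6^2 = 36
395 = 256 + 128 + 8 + 2 + 1, so 36^395 ≡ 36·6·341·69·36 ≡ 262 (mod 409)
395^2 = 156025 ≡ 196
395^4 ≡ 196^2 = 38416 ≡ 379
395^8 ≡ 379^2 = 143641 ≡ 82
395^16 ≡ 82^2 = 6724 ≡ 180
395^32 ≡ 180^2 = 32400 ≡ 89
395^64 ≡ 89^2 = 7921 ≡ 150
91 = 64 + 16 + 8 + 2 + 1, so 395^91 ≡ 150·180·82·196·395 ≡ 61 (mod 409)
262·61 = 15982 ≡ 31 (mod 409)
31 ≡ 31 (mod 409), so the signature is genuine.

valid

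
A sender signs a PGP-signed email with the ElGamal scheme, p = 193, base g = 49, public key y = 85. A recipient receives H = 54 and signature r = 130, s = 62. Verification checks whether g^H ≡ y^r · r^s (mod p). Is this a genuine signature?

genuine

Left side g^H mod p:
Squares mod 193: 49^1≡49, 49^2≡85, 49^4≡84, 49^8≡108, 49^16≡84, 49^32≡108
54 = 32 + 16 + 4 + 2, so 49^54 ≡ 108·84·84·85 ≡ 192 (mod 193)
Right side y^r · r^s mod p:
Squares mod 193: 85^1≡85, 85^2≡84, 85^4≡108, 85^8≡84, 85^16≡108, 85^32≡84, 85^64≡108, 85^128≡84
130 = 128 + 2, so 85^130 ≡ 84·84 ≡ 108 (mod 193)
Squares mod 193: 130^1≡130, 130^2≡109, 130^4≡108, 130^8≡84, 130^16≡108, 130^32≡84
62 = 32 + 16 + 8 + 4 + 2, so 130^62 ≡ 84·108·84·108·109 ≡ 109 (mod 193)
108·109 = 11772 ≡ 192 (mod 193)
192 ≡ 192 (mod 193), so the signature is genuine.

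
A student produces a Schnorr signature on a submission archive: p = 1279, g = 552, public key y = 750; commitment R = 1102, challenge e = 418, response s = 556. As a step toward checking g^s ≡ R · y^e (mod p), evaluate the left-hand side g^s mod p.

Squares mod 1279: 552^1≡552, 552^2≡302, 552^4≡395, 552^8≡1266, 552^16≡169, 552^32≡423, 552^64≡1148, 552^128≡534, 552^256≡1218, 552^512≡1163
556 = 512 + 32 + 8 + 4, so 552^556 ≡ 1163·423·1266·395 ≡ 1180 (mod 1279)

1180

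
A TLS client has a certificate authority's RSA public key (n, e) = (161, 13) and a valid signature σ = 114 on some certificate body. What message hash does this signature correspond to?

114

σ^2 ≡ 114^2 = 12996 ≡ 116
σ^4 ≡ 116^2 = 13456 ≡ 93
σ^8 ≡ 93^2 = 8649 ≡ 116
13 = 8 + 4 + 1, so σ^13 ≡ 116·93·114 ≡ 114 (mod 161)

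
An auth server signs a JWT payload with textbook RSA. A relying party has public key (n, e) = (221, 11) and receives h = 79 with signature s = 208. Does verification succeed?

s^11 mod 221 = 13
s^11 mod 221 = 13, but h = 79.

fails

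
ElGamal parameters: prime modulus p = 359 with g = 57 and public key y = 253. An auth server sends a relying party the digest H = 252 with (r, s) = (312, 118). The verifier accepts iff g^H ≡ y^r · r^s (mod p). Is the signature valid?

Left side g^H mod p:
57^2 = 3249 ≡ 18
57^4 ≡ 18^2 = 324
57^8 ≡ 324^2 = 104976 ≡ 148
57^16 ≡ 148^2 = 21904 ≡ 5
57^32 ≡ 5^2 = 25
57^64 ≡ 25^2 = 625 ≡ 266
57^128 ≡ 266^2 = 70756 ≡ 33
252 = 128 + 64 + 32 + 16 + 8 + 4, so 57^252 ≡ 33·266·25·5·148·324 ≡ 133 (mod 359)
Right side y^r · r^s mod p:
253^2 = 64009 ≡ 107
253^4 ≡ 107^2 = 11449 ≡ 320
253^8 ≡ 320^2 = 102400 ≡ 85
253^16 ≡ 85^2 = 7225 ≡ 45
253^32 ≡ 45^2 = 2025 ≡ 230
253^64 ≡ 230^2 = 52900 ≡ 127
253^128 ≡ 127^2 = 16129 ≡ 333
253^256 ≡ 333^2 = 110889 ≡ 317
312 = 256 + 32 + 16 + 8, so 253^312 ≡ 317·230·45·85 ≡ 216 (mod 359)
312^2 = 97344 ≡ 55
312^4 ≡ 55^2 = 3025 ≡ 153
312^8 ≡ 153^2 = 23409 ≡ 74
312^16 ≡ 74^2 = 5476 ≡ 91
312^32 ≡ 91^2 = 8281 ≡ 24
312^64 ≡ 24^2 = 576 ≡ 217
118 = 64 + 32 + 16 + 4 + 2, so 312^118 ≡ 217·24·91·153·55 ≡ 45 (mod 359)
216·45 = 9720 ≡ 27 (mod 359)
133 ≠ 27, so verification fails.

invalid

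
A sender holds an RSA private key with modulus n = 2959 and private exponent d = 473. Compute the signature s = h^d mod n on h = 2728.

924

Squares mod 2959: h^1≡2728, h^2≡99, h^4≡924, h^8≡1584, h^16≡2783, h^32≡1386, h^64≡605, h^128≡2068, h^256≡869
473 = 256 + 128 + 64 + 16 + 8 + 1, so h^473 ≡ 869·2068·605·2783·1584·2728 ≡ 924 (mod 2959)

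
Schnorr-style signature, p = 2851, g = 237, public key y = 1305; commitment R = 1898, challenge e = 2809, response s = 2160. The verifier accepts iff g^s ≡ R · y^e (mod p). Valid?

g^s mod p:
237^2160 mod 2851 = 1572
R · y^e mod p:
1305^2809 mod 2851 = 34
1898·34 = 64532 ≡ 1810 (mod 2851)
1572 ≠ 1810; the check fails.

no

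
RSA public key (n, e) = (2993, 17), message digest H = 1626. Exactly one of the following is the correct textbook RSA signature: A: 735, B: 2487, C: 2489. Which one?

B

Candidate A: Squares mod 2993: 735^1≡735, 735^2≡1485, 735^4≡2377, 735^8≡2338, 735^16≡1026; 17 = 16 + 1, so 735^17 ≡ 1026·735 ≡ 2867 (mod 2993)
Candidate B: Squares mod 2993: 2487^1≡2487, 2487^2≡1631, 2487^4≡2377, 2487^8≡2338, 2487^16≡1026; 17 = 16 + 1, so 2487^17 ≡ 1026·2487 ≡ 1626 (mod 2993)
  → matches H = 1626
Candidate C: Squares mod 2993: 2489^1≡2489, 2489^2≡2604, 2489^4≡1671, 2489^8≡2765, 2489^16≡1103; 17 = 16 + 1, so 2489^17 ≡ 1103·2489 ≡ 786 (mod 2993)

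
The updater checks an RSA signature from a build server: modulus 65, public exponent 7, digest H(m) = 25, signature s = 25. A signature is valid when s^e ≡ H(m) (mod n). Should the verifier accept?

Squares mod 65: s^1≡25, s^2≡40, s^4≡40
7 = 4 + 2 + 1, so s^7 ≡ 40·40·25 ≡ 25 (mod 65)
s^7 mod 65 = 25 matches H(m).

accept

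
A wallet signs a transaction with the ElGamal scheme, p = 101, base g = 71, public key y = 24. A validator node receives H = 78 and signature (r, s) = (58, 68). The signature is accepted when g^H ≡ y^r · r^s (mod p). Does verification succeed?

Left side g^H mod p:
71^2 = 5041 ≡ 92
71^4 ≡ 92^2 = 8464 ≡ 81
71^8 ≡ 81^2 = 6561 ≡ 97
71^16 ≡ 97^2 = 9409 ≡ 16
71^32 ≡ 16^2 = 256 ≡ 54
71^64 ≡ 54^2 = 2916 ≡ 88
78 = 64 + 8 + 4 + 2, so 71^78 ≡ 88·97·81·92 ≡ 68 (mod 101)
Right side y^r · r^s mod p:
24^2 = 576 ≡ 71
24^4 ≡ 71^2 = 5041 ≡ 92
24^8 ≡ 92^2 = 8464 ≡ 81
24^16 ≡ 81^2 = 6561 ≡ 97
24^32 ≡ 97^2 = 9409 ≡ 16
58 = 32 + 16 + 8 + 2, so 24^58 ≡ 16·97·81·71 ≡ 81 (mod 101)
58^2 = 3364 ≡ 31
58^4 ≡ 31^2 = 961 ≡ 52
58^8 ≡ 52^2 = 2704 ≡ 78
58^16 ≡ 78^2 = 6084 ≡ 24
58^32 ≡ 24^2 = 576 ≡ 71
58^64 ≡ 71^2 = 5041 ≡ 92
68 = 64 + 4, so 58^68 ≡ 92·52 ≡ 37 (mod 101)
81·37 = 2997 ≡ 68 (mod 101)
68 ≡ 68 (mod 101), so the signature is genuine.

passes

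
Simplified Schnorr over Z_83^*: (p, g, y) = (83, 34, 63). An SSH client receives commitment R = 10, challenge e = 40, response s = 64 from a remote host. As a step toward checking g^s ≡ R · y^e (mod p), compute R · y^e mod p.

63^2 = 3969 ≡ 68
63^4 ≡ 68^2 = 4624 ≡ 59
63^8 ≡ 59^2 = 3481 ≡ 78
63^16 ≡ 78^2 = 6084 ≡ 25
63^32 ≡ 25^2 = 625 ≡ 44
40 = 32 + 8, so 63^40 ≡ 44·78 ≡ 29 (mod 83)
R · y^e ≡ 10·29 = 290 ≡ 41 (mod 83)

41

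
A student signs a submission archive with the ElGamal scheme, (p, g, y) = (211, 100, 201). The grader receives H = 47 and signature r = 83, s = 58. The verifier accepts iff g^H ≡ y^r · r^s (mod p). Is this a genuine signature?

forged

Left side g^H mod p:
100^2 = 10000 ≡ 83
100^4 ≡ 83^2 = 6889 ≡ 137
100^8 ≡ 137^2 = 18769 ≡ 201
100^16 ≡ 201^2 = 40401 ≡ 100
100^32 ≡ 100^2 = 10000 ≡ 83
47 = 32 + 8 + 4 + 2 + 1, so 100^47 ≡ 83·201·137·83·100 ≡ 83 (mod 211)
Right side y^r · r^s mod p:
201^2 = 40401 ≡ 100
201^4 ≡ 100^2 = 10000 ≡ 83
201^8 ≡ 83^2 = 6889 ≡ 137
201^16 ≡ 137^2 = 18769 ≡ 201
201^32 ≡ 201^2 = 40401 ≡ 100
201^64 ≡ 100^2 = 10000 ≡ 83
83 = 64 + 16 + 2 + 1, so 201^83 ≡ 83·201·100·201 ≡ 137 (mod 211)
83^2 = 6889 ≡ 137
83^4 ≡ 137^2 = 18769 ≡ 201
83^8 ≡ 201^2 = 40401 ≡ 100
83^16 ≡ 100^2 = 10000 ≡ 83
83^32 ≡ 83^2 = 6889 ≡ 137
58 = 32 + 16 + 8 + 2, so 83^58 ≡ 137·83·100·137 ≡ 134 (mod 211)
137·134 = 18358 ≡ 1 (mod 211)
83 ≠ 1, so verification fails.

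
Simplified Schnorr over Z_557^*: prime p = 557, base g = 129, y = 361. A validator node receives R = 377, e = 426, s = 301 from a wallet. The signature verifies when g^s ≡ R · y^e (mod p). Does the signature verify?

verifies

g^s mod p:
129^2 = 16641 ≡ 488
129^4 ≡ 488^2 = 238144 ≡ 305
129^8 ≡ 305^2 = 93025 ≡ 6
129^16 ≡ 6^2 = 36
129^32 ≡ 36^2 = 1296 ≡ 182
129^64 ≡ 182^2 = 33124 ≡ 261
129^128 ≡ 261^2 = 68121 ≡ 167
129^256 ≡ 167^2 = 27889 ≡ 39
301 = 256 + 32 + 8 + 4 + 1, so 129^301 ≡ 39·182·6·305·129 ≡ 89 (mod 557)
R · y^e mod p:
361^2 = 130321 ≡ 540
361^4 ≡ 540^2 = 291600 ≡ 289
361^8 ≡ 289^2 = 83521 ≡ 528
361^16 ≡ 528^2 = 278784 ≡ 284
361^32 ≡ 284^2 = 80656 ≡ 448
361^64 ≡ 448^2 = 200704 ≡ 184
361^128 ≡ 184^2 = 33856 ≡ 436
361^256 ≡ 436^2 = 190096 ≡ 159
426 = 256 + 128 + 32 + 8 + 2, so 361^426 ≡ 159·436·448·528·540 ≡ 114 (mod 557)
377·114 = 42978 ≡ 89 (mod 557)
89 ≡ 89 (mod 557); signature holds.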